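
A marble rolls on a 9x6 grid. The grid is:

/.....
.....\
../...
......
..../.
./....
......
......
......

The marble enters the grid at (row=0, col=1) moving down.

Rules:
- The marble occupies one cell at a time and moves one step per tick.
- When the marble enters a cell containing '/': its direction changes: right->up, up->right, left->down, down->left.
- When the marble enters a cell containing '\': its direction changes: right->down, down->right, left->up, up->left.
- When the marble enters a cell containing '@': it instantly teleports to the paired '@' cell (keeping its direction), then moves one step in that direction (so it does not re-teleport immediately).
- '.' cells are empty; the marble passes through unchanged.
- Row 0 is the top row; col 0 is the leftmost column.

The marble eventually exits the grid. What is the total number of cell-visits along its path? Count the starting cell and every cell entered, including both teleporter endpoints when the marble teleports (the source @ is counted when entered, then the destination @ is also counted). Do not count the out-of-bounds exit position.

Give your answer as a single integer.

Answer: 7

Derivation:
Step 1: enter (0,1), '.' pass, move down to (1,1)
Step 2: enter (1,1), '.' pass, move down to (2,1)
Step 3: enter (2,1), '.' pass, move down to (3,1)
Step 4: enter (3,1), '.' pass, move down to (4,1)
Step 5: enter (4,1), '.' pass, move down to (5,1)
Step 6: enter (5,1), '/' deflects down->left, move left to (5,0)
Step 7: enter (5,0), '.' pass, move left to (5,-1)
Step 8: at (5,-1) — EXIT via left edge, pos 5
Path length (cell visits): 7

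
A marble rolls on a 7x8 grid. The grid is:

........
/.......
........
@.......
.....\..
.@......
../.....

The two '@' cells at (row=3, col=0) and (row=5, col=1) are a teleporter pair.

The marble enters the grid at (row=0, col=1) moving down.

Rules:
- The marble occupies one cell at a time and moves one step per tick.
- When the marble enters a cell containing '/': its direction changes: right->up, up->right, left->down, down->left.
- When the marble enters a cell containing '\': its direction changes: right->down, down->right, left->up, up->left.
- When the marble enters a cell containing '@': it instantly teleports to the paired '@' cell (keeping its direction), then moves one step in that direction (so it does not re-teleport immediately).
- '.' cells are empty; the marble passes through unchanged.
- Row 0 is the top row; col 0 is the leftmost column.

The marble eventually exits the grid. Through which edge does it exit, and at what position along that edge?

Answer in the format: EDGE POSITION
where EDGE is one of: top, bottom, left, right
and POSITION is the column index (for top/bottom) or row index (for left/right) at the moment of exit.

Step 1: enter (0,1), '.' pass, move down to (1,1)
Step 2: enter (1,1), '.' pass, move down to (2,1)
Step 3: enter (2,1), '.' pass, move down to (3,1)
Step 4: enter (3,1), '.' pass, move down to (4,1)
Step 5: enter (4,1), '.' pass, move down to (5,1)
Step 6: enter (5,1), '@' teleport (5,1)->(3,0), also enter (3,0), move down to (4,0)
Step 7: enter (4,0), '.' pass, move down to (5,0)
Step 8: enter (5,0), '.' pass, move down to (6,0)
Step 9: enter (6,0), '.' pass, move down to (7,0)
Step 10: at (7,0) — EXIT via bottom edge, pos 0

Answer: bottom 0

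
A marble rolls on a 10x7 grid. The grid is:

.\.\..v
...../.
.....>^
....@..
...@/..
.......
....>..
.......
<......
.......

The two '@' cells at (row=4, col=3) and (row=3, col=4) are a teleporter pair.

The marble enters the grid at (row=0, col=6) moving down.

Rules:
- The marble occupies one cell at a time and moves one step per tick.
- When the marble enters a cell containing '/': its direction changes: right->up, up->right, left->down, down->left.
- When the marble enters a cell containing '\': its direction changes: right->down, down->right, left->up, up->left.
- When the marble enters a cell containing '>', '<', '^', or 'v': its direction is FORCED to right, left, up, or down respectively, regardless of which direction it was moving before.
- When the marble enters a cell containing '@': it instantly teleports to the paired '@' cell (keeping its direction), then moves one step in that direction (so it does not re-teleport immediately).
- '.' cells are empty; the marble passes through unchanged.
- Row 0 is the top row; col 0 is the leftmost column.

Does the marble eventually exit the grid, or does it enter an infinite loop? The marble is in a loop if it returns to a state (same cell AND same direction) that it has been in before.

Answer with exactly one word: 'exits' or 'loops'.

Step 1: enter (0,6), 'v' forces down->down, move down to (1,6)
Step 2: enter (1,6), '.' pass, move down to (2,6)
Step 3: enter (2,6), '^' forces down->up, move up to (1,6)
Step 4: enter (1,6), '.' pass, move up to (0,6)
Step 5: enter (0,6), 'v' forces up->down, move down to (1,6)
Step 6: at (1,6) dir=down — LOOP DETECTED (seen before)

Answer: loops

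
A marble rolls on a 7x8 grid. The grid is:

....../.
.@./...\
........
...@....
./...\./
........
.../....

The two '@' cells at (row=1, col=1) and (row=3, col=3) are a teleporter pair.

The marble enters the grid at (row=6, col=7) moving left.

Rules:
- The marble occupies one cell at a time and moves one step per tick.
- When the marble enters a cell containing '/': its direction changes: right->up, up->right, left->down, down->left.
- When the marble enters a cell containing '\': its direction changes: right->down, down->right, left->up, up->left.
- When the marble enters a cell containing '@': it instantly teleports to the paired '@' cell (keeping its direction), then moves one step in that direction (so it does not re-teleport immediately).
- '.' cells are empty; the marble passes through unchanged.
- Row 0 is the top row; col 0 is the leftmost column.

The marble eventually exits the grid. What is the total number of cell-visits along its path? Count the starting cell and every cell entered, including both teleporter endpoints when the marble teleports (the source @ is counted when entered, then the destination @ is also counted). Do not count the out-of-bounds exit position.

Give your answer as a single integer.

Step 1: enter (6,7), '.' pass, move left to (6,6)
Step 2: enter (6,6), '.' pass, move left to (6,5)
Step 3: enter (6,5), '.' pass, move left to (6,4)
Step 4: enter (6,4), '.' pass, move left to (6,3)
Step 5: enter (6,3), '/' deflects left->down, move down to (7,3)
Step 6: at (7,3) — EXIT via bottom edge, pos 3
Path length (cell visits): 5

Answer: 5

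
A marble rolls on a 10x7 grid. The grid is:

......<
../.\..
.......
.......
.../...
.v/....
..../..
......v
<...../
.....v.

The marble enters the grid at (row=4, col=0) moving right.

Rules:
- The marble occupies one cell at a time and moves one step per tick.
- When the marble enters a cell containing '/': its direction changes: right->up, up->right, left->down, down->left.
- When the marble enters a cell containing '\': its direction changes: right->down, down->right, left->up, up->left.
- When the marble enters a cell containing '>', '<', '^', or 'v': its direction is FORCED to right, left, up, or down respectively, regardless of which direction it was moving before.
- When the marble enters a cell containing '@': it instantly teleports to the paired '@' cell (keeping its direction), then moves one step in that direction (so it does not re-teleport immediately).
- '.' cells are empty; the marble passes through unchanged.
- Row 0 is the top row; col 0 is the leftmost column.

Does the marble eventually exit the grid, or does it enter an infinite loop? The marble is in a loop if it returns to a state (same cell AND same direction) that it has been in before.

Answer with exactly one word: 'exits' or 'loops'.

Answer: exits

Derivation:
Step 1: enter (4,0), '.' pass, move right to (4,1)
Step 2: enter (4,1), '.' pass, move right to (4,2)
Step 3: enter (4,2), '.' pass, move right to (4,3)
Step 4: enter (4,3), '/' deflects right->up, move up to (3,3)
Step 5: enter (3,3), '.' pass, move up to (2,3)
Step 6: enter (2,3), '.' pass, move up to (1,3)
Step 7: enter (1,3), '.' pass, move up to (0,3)
Step 8: enter (0,3), '.' pass, move up to (-1,3)
Step 9: at (-1,3) — EXIT via top edge, pos 3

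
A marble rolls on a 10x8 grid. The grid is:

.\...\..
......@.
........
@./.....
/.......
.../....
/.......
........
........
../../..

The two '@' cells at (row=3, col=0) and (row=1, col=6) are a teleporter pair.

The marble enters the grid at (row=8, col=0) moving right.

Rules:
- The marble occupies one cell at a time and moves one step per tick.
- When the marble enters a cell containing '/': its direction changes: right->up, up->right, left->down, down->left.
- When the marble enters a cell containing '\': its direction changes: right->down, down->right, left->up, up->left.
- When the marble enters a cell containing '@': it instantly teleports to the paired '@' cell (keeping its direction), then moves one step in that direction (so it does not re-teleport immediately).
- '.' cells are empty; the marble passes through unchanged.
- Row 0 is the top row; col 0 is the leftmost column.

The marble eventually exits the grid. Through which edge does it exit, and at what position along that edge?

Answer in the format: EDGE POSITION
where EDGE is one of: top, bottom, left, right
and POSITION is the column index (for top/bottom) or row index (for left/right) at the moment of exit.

Answer: right 8

Derivation:
Step 1: enter (8,0), '.' pass, move right to (8,1)
Step 2: enter (8,1), '.' pass, move right to (8,2)
Step 3: enter (8,2), '.' pass, move right to (8,3)
Step 4: enter (8,3), '.' pass, move right to (8,4)
Step 5: enter (8,4), '.' pass, move right to (8,5)
Step 6: enter (8,5), '.' pass, move right to (8,6)
Step 7: enter (8,6), '.' pass, move right to (8,7)
Step 8: enter (8,7), '.' pass, move right to (8,8)
Step 9: at (8,8) — EXIT via right edge, pos 8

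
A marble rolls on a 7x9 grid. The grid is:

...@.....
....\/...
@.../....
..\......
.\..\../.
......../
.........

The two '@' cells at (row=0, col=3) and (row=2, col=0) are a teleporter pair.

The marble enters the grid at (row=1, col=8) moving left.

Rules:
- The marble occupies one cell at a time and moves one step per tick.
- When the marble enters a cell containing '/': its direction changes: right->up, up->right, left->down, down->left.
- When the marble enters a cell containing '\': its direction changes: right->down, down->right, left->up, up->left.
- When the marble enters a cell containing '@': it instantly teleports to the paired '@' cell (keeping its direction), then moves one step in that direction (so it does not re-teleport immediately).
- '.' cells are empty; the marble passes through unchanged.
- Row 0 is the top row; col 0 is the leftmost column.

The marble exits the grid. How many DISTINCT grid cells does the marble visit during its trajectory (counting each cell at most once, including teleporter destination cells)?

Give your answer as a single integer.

Answer: 9

Derivation:
Step 1: enter (1,8), '.' pass, move left to (1,7)
Step 2: enter (1,7), '.' pass, move left to (1,6)
Step 3: enter (1,6), '.' pass, move left to (1,5)
Step 4: enter (1,5), '/' deflects left->down, move down to (2,5)
Step 5: enter (2,5), '.' pass, move down to (3,5)
Step 6: enter (3,5), '.' pass, move down to (4,5)
Step 7: enter (4,5), '.' pass, move down to (5,5)
Step 8: enter (5,5), '.' pass, move down to (6,5)
Step 9: enter (6,5), '.' pass, move down to (7,5)
Step 10: at (7,5) — EXIT via bottom edge, pos 5
Distinct cells visited: 9 (path length 9)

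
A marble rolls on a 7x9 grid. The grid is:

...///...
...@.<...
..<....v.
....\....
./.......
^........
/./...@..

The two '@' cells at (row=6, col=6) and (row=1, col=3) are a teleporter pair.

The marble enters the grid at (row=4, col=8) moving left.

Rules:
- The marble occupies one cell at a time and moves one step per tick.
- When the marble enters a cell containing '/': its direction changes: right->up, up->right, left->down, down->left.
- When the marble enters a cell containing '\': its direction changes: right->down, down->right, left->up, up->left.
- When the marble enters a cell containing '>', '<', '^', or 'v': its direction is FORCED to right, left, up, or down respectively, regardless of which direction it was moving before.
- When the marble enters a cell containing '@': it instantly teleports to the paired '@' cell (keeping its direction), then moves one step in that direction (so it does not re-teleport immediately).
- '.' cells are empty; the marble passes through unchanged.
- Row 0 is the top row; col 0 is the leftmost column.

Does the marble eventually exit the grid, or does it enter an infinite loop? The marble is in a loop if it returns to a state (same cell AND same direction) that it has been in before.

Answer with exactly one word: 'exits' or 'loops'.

Step 1: enter (4,8), '.' pass, move left to (4,7)
Step 2: enter (4,7), '.' pass, move left to (4,6)
Step 3: enter (4,6), '.' pass, move left to (4,5)
Step 4: enter (4,5), '.' pass, move left to (4,4)
Step 5: enter (4,4), '.' pass, move left to (4,3)
Step 6: enter (4,3), '.' pass, move left to (4,2)
Step 7: enter (4,2), '.' pass, move left to (4,1)
Step 8: enter (4,1), '/' deflects left->down, move down to (5,1)
Step 9: enter (5,1), '.' pass, move down to (6,1)
Step 10: enter (6,1), '.' pass, move down to (7,1)
Step 11: at (7,1) — EXIT via bottom edge, pos 1

Answer: exits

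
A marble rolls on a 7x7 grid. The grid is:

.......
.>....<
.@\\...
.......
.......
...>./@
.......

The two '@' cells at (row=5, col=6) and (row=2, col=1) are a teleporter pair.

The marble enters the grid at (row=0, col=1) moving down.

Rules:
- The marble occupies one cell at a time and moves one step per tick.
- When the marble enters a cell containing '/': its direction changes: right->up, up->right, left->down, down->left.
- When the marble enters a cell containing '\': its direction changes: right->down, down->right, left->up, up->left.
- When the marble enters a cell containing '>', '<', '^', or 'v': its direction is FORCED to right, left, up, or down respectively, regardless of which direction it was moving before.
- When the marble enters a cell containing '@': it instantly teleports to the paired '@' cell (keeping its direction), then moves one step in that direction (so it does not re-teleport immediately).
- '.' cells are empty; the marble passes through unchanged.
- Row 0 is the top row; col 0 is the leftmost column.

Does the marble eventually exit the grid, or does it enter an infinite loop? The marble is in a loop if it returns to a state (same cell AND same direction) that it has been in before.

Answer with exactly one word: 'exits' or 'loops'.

Step 1: enter (0,1), '.' pass, move down to (1,1)
Step 2: enter (1,1), '>' forces down->right, move right to (1,2)
Step 3: enter (1,2), '.' pass, move right to (1,3)
Step 4: enter (1,3), '.' pass, move right to (1,4)
Step 5: enter (1,4), '.' pass, move right to (1,5)
Step 6: enter (1,5), '.' pass, move right to (1,6)
Step 7: enter (1,6), '<' forces right->left, move left to (1,5)
Step 8: enter (1,5), '.' pass, move left to (1,4)
Step 9: enter (1,4), '.' pass, move left to (1,3)
Step 10: enter (1,3), '.' pass, move left to (1,2)
Step 11: enter (1,2), '.' pass, move left to (1,1)
Step 12: enter (1,1), '>' forces left->right, move right to (1,2)
Step 13: at (1,2) dir=right — LOOP DETECTED (seen before)

Answer: loops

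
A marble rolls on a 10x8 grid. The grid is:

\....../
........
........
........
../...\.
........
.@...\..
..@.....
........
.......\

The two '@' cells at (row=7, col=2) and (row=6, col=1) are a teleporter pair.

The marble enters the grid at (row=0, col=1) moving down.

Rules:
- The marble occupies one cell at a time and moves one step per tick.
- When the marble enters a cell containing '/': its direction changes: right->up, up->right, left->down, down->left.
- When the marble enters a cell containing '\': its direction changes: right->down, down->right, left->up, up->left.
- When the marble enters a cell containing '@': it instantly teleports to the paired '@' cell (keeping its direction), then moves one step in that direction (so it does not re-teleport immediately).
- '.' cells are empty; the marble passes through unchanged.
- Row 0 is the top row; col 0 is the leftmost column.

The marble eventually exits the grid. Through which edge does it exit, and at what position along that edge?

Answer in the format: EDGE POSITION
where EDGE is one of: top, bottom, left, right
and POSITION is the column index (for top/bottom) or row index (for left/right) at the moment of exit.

Answer: bottom 2

Derivation:
Step 1: enter (0,1), '.' pass, move down to (1,1)
Step 2: enter (1,1), '.' pass, move down to (2,1)
Step 3: enter (2,1), '.' pass, move down to (3,1)
Step 4: enter (3,1), '.' pass, move down to (4,1)
Step 5: enter (4,1), '.' pass, move down to (5,1)
Step 6: enter (5,1), '.' pass, move down to (6,1)
Step 7: enter (6,1), '@' teleport (6,1)->(7,2), also enter (7,2), move down to (8,2)
Step 8: enter (8,2), '.' pass, move down to (9,2)
Step 9: enter (9,2), '.' pass, move down to (10,2)
Step 10: at (10,2) — EXIT via bottom edge, pos 2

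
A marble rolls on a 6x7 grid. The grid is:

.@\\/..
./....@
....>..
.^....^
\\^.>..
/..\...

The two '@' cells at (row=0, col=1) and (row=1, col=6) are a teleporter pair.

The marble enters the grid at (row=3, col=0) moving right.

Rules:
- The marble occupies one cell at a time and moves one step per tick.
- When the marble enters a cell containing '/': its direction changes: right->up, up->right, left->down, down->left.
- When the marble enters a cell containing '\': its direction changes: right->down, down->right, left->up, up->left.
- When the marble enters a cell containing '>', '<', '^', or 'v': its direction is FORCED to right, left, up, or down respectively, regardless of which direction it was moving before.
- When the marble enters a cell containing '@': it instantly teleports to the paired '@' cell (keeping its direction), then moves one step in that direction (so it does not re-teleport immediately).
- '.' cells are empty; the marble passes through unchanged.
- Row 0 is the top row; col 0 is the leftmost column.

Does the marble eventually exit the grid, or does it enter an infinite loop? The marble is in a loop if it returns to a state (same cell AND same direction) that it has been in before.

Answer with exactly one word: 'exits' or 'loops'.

Step 1: enter (3,0), '.' pass, move right to (3,1)
Step 2: enter (3,1), '^' forces right->up, move up to (2,1)
Step 3: enter (2,1), '.' pass, move up to (1,1)
Step 4: enter (1,1), '/' deflects up->right, move right to (1,2)
Step 5: enter (1,2), '.' pass, move right to (1,3)
Step 6: enter (1,3), '.' pass, move right to (1,4)
Step 7: enter (1,4), '.' pass, move right to (1,5)
Step 8: enter (1,5), '.' pass, move right to (1,6)
Step 9: enter (1,6), '@' teleport (1,6)->(0,1), also enter (0,1), move right to (0,2)
Step 10: enter (0,2), '\' deflects right->down, move down to (1,2)
Step 11: enter (1,2), '.' pass, move down to (2,2)
Step 12: enter (2,2), '.' pass, move down to (3,2)
Step 13: enter (3,2), '.' pass, move down to (4,2)
Step 14: enter (4,2), '^' forces down->up, move up to (3,2)
Step 15: enter (3,2), '.' pass, move up to (2,2)
Step 16: enter (2,2), '.' pass, move up to (1,2)
Step 17: enter (1,2), '.' pass, move up to (0,2)
Step 18: enter (0,2), '\' deflects up->left, move left to (0,1)
Step 19: enter (0,1), '@' teleport (0,1)->(1,6), also enter (1,6), move left to (1,5)
Step 20: enter (1,5), '.' pass, move left to (1,4)
Step 21: enter (1,4), '.' pass, move left to (1,3)
Step 22: enter (1,3), '.' pass, move left to (1,2)
Step 23: enter (1,2), '.' pass, move left to (1,1)
Step 24: enter (1,1), '/' deflects left->down, move down to (2,1)
Step 25: enter (2,1), '.' pass, move down to (3,1)
Step 26: enter (3,1), '^' forces down->up, move up to (2,1)
Step 27: at (2,1) dir=up — LOOP DETECTED (seen before)

Answer: loops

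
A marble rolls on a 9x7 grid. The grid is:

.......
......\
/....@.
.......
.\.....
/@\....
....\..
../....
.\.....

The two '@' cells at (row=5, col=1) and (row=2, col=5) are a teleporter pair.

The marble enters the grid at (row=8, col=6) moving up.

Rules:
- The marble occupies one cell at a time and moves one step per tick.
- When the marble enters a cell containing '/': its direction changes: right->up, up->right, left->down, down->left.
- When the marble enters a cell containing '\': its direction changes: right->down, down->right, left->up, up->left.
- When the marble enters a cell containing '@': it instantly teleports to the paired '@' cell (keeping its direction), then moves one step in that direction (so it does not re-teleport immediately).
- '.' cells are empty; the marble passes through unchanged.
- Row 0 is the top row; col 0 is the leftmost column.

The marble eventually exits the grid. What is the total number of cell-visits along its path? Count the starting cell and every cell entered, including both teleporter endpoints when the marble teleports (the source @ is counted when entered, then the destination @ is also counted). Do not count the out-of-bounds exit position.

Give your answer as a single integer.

Step 1: enter (8,6), '.' pass, move up to (7,6)
Step 2: enter (7,6), '.' pass, move up to (6,6)
Step 3: enter (6,6), '.' pass, move up to (5,6)
Step 4: enter (5,6), '.' pass, move up to (4,6)
Step 5: enter (4,6), '.' pass, move up to (3,6)
Step 6: enter (3,6), '.' pass, move up to (2,6)
Step 7: enter (2,6), '.' pass, move up to (1,6)
Step 8: enter (1,6), '\' deflects up->left, move left to (1,5)
Step 9: enter (1,5), '.' pass, move left to (1,4)
Step 10: enter (1,4), '.' pass, move left to (1,3)
Step 11: enter (1,3), '.' pass, move left to (1,2)
Step 12: enter (1,2), '.' pass, move left to (1,1)
Step 13: enter (1,1), '.' pass, move left to (1,0)
Step 14: enter (1,0), '.' pass, move left to (1,-1)
Step 15: at (1,-1) — EXIT via left edge, pos 1
Path length (cell visits): 14

Answer: 14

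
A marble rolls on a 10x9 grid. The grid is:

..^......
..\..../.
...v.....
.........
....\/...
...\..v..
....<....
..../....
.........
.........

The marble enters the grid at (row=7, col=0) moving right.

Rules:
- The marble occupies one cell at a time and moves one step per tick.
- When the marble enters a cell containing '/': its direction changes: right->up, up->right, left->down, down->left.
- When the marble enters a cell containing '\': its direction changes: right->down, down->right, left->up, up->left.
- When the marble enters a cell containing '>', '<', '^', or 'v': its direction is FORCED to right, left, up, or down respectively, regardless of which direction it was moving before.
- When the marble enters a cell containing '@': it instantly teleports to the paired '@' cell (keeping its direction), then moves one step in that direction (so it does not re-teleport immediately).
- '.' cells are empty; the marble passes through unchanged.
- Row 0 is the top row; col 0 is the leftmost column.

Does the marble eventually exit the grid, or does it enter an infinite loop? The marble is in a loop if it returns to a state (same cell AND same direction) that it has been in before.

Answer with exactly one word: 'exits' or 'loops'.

Answer: exits

Derivation:
Step 1: enter (7,0), '.' pass, move right to (7,1)
Step 2: enter (7,1), '.' pass, move right to (7,2)
Step 3: enter (7,2), '.' pass, move right to (7,3)
Step 4: enter (7,3), '.' pass, move right to (7,4)
Step 5: enter (7,4), '/' deflects right->up, move up to (6,4)
Step 6: enter (6,4), '<' forces up->left, move left to (6,3)
Step 7: enter (6,3), '.' pass, move left to (6,2)
Step 8: enter (6,2), '.' pass, move left to (6,1)
Step 9: enter (6,1), '.' pass, move left to (6,0)
Step 10: enter (6,0), '.' pass, move left to (6,-1)
Step 11: at (6,-1) — EXIT via left edge, pos 6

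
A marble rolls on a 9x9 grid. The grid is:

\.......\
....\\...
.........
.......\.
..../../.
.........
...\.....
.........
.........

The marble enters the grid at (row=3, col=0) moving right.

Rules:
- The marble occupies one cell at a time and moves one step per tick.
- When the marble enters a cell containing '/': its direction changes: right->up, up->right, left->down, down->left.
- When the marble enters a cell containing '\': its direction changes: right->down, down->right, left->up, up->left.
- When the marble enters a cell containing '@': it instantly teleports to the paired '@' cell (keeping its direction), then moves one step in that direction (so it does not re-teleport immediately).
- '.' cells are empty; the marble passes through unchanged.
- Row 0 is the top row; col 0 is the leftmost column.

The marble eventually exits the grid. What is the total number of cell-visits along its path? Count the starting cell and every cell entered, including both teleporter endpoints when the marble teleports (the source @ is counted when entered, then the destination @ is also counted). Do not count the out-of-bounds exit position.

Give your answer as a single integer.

Answer: 16

Derivation:
Step 1: enter (3,0), '.' pass, move right to (3,1)
Step 2: enter (3,1), '.' pass, move right to (3,2)
Step 3: enter (3,2), '.' pass, move right to (3,3)
Step 4: enter (3,3), '.' pass, move right to (3,4)
Step 5: enter (3,4), '.' pass, move right to (3,5)
Step 6: enter (3,5), '.' pass, move right to (3,6)
Step 7: enter (3,6), '.' pass, move right to (3,7)
Step 8: enter (3,7), '\' deflects right->down, move down to (4,7)
Step 9: enter (4,7), '/' deflects down->left, move left to (4,6)
Step 10: enter (4,6), '.' pass, move left to (4,5)
Step 11: enter (4,5), '.' pass, move left to (4,4)
Step 12: enter (4,4), '/' deflects left->down, move down to (5,4)
Step 13: enter (5,4), '.' pass, move down to (6,4)
Step 14: enter (6,4), '.' pass, move down to (7,4)
Step 15: enter (7,4), '.' pass, move down to (8,4)
Step 16: enter (8,4), '.' pass, move down to (9,4)
Step 17: at (9,4) — EXIT via bottom edge, pos 4
Path length (cell visits): 16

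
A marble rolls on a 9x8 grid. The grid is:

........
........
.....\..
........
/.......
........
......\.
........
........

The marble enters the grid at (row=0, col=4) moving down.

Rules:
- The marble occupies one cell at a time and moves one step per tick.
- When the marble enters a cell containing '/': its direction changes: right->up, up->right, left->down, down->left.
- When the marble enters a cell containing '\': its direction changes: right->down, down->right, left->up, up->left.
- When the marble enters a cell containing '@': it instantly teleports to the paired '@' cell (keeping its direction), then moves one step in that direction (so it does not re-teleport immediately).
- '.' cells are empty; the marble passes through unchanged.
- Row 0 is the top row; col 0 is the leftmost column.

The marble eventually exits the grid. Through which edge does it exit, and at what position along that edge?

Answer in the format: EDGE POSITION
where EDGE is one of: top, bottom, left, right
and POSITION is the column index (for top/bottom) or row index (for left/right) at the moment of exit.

Answer: bottom 4

Derivation:
Step 1: enter (0,4), '.' pass, move down to (1,4)
Step 2: enter (1,4), '.' pass, move down to (2,4)
Step 3: enter (2,4), '.' pass, move down to (3,4)
Step 4: enter (3,4), '.' pass, move down to (4,4)
Step 5: enter (4,4), '.' pass, move down to (5,4)
Step 6: enter (5,4), '.' pass, move down to (6,4)
Step 7: enter (6,4), '.' pass, move down to (7,4)
Step 8: enter (7,4), '.' pass, move down to (8,4)
Step 9: enter (8,4), '.' pass, move down to (9,4)
Step 10: at (9,4) — EXIT via bottom edge, pos 4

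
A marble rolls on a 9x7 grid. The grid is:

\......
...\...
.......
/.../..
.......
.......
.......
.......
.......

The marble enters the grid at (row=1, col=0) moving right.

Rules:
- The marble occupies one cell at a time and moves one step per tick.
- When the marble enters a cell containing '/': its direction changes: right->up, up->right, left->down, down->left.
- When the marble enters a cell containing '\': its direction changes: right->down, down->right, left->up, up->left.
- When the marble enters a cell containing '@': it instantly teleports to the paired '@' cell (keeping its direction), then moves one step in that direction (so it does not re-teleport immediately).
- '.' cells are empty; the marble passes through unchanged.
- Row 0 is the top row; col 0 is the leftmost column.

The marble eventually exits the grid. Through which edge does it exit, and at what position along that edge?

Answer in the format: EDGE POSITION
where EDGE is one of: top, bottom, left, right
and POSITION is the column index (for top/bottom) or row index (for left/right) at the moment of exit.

Step 1: enter (1,0), '.' pass, move right to (1,1)
Step 2: enter (1,1), '.' pass, move right to (1,2)
Step 3: enter (1,2), '.' pass, move right to (1,3)
Step 4: enter (1,3), '\' deflects right->down, move down to (2,3)
Step 5: enter (2,3), '.' pass, move down to (3,3)
Step 6: enter (3,3), '.' pass, move down to (4,3)
Step 7: enter (4,3), '.' pass, move down to (5,3)
Step 8: enter (5,3), '.' pass, move down to (6,3)
Step 9: enter (6,3), '.' pass, move down to (7,3)
Step 10: enter (7,3), '.' pass, move down to (8,3)
Step 11: enter (8,3), '.' pass, move down to (9,3)
Step 12: at (9,3) — EXIT via bottom edge, pos 3

Answer: bottom 3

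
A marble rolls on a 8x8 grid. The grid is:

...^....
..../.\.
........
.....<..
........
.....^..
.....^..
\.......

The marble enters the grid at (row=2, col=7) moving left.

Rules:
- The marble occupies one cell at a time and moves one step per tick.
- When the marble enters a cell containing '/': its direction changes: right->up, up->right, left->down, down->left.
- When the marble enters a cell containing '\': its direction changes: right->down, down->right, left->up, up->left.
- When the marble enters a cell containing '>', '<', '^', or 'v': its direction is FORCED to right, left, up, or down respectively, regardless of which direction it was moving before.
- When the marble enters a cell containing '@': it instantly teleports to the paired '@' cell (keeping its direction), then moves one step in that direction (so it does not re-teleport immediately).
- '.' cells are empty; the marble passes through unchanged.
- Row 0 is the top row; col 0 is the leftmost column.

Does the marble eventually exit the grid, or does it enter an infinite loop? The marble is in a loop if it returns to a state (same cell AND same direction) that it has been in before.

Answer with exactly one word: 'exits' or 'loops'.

Answer: exits

Derivation:
Step 1: enter (2,7), '.' pass, move left to (2,6)
Step 2: enter (2,6), '.' pass, move left to (2,5)
Step 3: enter (2,5), '.' pass, move left to (2,4)
Step 4: enter (2,4), '.' pass, move left to (2,3)
Step 5: enter (2,3), '.' pass, move left to (2,2)
Step 6: enter (2,2), '.' pass, move left to (2,1)
Step 7: enter (2,1), '.' pass, move left to (2,0)
Step 8: enter (2,0), '.' pass, move left to (2,-1)
Step 9: at (2,-1) — EXIT via left edge, pos 2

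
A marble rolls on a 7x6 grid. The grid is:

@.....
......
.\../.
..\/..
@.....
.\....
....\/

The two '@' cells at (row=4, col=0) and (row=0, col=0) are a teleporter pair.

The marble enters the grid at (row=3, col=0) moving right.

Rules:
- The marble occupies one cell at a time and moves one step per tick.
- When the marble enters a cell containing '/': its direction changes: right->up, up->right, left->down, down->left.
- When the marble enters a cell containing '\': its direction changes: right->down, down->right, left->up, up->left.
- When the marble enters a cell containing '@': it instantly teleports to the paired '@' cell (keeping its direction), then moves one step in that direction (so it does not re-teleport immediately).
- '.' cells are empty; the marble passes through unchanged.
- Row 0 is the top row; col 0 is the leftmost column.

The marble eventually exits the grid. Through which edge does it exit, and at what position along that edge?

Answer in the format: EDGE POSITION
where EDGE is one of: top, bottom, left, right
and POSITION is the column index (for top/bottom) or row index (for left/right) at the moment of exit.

Answer: bottom 2

Derivation:
Step 1: enter (3,0), '.' pass, move right to (3,1)
Step 2: enter (3,1), '.' pass, move right to (3,2)
Step 3: enter (3,2), '\' deflects right->down, move down to (4,2)
Step 4: enter (4,2), '.' pass, move down to (5,2)
Step 5: enter (5,2), '.' pass, move down to (6,2)
Step 6: enter (6,2), '.' pass, move down to (7,2)
Step 7: at (7,2) — EXIT via bottom edge, pos 2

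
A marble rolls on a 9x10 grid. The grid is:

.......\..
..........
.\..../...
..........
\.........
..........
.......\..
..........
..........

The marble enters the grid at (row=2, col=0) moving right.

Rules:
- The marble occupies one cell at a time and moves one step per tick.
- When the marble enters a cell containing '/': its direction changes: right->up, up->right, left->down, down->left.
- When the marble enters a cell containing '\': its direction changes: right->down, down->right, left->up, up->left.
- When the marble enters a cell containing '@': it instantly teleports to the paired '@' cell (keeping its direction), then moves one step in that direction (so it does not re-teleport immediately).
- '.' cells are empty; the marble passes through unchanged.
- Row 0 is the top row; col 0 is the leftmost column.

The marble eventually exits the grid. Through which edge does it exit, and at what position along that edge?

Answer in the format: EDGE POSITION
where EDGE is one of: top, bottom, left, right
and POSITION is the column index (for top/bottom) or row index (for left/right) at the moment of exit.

Answer: bottom 1

Derivation:
Step 1: enter (2,0), '.' pass, move right to (2,1)
Step 2: enter (2,1), '\' deflects right->down, move down to (3,1)
Step 3: enter (3,1), '.' pass, move down to (4,1)
Step 4: enter (4,1), '.' pass, move down to (5,1)
Step 5: enter (5,1), '.' pass, move down to (6,1)
Step 6: enter (6,1), '.' pass, move down to (7,1)
Step 7: enter (7,1), '.' pass, move down to (8,1)
Step 8: enter (8,1), '.' pass, move down to (9,1)
Step 9: at (9,1) — EXIT via bottom edge, pos 1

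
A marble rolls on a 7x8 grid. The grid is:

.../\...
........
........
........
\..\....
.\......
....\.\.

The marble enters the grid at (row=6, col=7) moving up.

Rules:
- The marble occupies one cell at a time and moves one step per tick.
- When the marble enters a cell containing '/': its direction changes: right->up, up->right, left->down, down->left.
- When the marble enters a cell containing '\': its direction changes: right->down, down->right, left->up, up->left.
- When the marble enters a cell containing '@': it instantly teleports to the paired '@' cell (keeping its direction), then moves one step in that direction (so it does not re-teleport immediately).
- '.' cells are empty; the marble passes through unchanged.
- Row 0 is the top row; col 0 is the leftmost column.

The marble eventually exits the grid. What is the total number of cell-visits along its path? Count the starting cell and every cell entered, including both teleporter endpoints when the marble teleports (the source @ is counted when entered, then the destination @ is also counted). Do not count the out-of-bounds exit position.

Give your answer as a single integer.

Step 1: enter (6,7), '.' pass, move up to (5,7)
Step 2: enter (5,7), '.' pass, move up to (4,7)
Step 3: enter (4,7), '.' pass, move up to (3,7)
Step 4: enter (3,7), '.' pass, move up to (2,7)
Step 5: enter (2,7), '.' pass, move up to (1,7)
Step 6: enter (1,7), '.' pass, move up to (0,7)
Step 7: enter (0,7), '.' pass, move up to (-1,7)
Step 8: at (-1,7) — EXIT via top edge, pos 7
Path length (cell visits): 7

Answer: 7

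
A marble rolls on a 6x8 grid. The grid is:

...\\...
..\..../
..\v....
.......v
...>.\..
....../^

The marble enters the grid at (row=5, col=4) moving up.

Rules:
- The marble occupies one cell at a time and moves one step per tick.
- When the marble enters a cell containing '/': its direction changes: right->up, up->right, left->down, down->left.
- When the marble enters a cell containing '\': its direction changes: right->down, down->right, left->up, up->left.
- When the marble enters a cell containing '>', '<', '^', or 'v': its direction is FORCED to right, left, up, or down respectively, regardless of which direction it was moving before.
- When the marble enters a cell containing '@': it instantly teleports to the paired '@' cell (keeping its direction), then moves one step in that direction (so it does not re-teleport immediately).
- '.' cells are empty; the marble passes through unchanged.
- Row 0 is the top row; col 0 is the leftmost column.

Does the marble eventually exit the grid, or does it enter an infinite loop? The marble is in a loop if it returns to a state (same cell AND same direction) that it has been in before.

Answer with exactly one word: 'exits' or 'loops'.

Step 1: enter (5,4), '.' pass, move up to (4,4)
Step 2: enter (4,4), '.' pass, move up to (3,4)
Step 3: enter (3,4), '.' pass, move up to (2,4)
Step 4: enter (2,4), '.' pass, move up to (1,4)
Step 5: enter (1,4), '.' pass, move up to (0,4)
Step 6: enter (0,4), '\' deflects up->left, move left to (0,3)
Step 7: enter (0,3), '\' deflects left->up, move up to (-1,3)
Step 8: at (-1,3) — EXIT via top edge, pos 3

Answer: exits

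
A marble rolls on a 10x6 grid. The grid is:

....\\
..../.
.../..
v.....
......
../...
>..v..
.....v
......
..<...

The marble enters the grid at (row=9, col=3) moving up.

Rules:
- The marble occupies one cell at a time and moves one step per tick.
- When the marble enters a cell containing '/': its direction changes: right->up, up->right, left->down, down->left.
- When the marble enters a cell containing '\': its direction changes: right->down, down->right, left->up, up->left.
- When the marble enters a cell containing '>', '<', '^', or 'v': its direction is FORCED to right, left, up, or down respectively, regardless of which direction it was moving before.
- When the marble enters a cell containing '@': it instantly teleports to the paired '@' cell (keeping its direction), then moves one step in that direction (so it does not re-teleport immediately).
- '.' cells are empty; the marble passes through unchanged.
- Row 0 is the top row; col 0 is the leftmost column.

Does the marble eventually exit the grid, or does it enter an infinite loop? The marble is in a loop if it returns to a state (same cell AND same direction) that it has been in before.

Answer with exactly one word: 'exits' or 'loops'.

Step 1: enter (9,3), '.' pass, move up to (8,3)
Step 2: enter (8,3), '.' pass, move up to (7,3)
Step 3: enter (7,3), '.' pass, move up to (6,3)
Step 4: enter (6,3), 'v' forces up->down, move down to (7,3)
Step 5: enter (7,3), '.' pass, move down to (8,3)
Step 6: enter (8,3), '.' pass, move down to (9,3)
Step 7: enter (9,3), '.' pass, move down to (10,3)
Step 8: at (10,3) — EXIT via bottom edge, pos 3

Answer: exits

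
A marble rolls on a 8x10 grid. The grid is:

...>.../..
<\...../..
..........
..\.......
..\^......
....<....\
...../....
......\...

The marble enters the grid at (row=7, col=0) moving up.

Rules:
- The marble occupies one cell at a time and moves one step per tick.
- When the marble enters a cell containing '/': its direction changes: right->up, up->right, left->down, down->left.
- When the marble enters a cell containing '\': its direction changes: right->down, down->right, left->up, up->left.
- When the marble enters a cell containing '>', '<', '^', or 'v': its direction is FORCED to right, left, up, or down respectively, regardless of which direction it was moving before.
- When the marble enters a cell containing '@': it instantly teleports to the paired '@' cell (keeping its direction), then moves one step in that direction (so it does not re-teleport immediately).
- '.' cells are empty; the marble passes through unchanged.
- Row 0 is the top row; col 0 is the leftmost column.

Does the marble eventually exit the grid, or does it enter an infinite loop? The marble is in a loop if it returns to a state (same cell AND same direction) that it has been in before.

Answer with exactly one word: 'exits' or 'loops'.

Answer: exits

Derivation:
Step 1: enter (7,0), '.' pass, move up to (6,0)
Step 2: enter (6,0), '.' pass, move up to (5,0)
Step 3: enter (5,0), '.' pass, move up to (4,0)
Step 4: enter (4,0), '.' pass, move up to (3,0)
Step 5: enter (3,0), '.' pass, move up to (2,0)
Step 6: enter (2,0), '.' pass, move up to (1,0)
Step 7: enter (1,0), '<' forces up->left, move left to (1,-1)
Step 8: at (1,-1) — EXIT via left edge, pos 1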